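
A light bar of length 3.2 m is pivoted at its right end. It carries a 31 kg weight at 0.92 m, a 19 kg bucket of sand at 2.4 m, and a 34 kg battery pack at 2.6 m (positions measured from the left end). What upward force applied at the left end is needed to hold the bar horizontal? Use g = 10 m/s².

F ≈ 332 N

Taking torques about the right end:
Weight: 31 × 10 = 310 N down at 0.92 m → arm 2.28 m, τ = 310 × 2.28 = 706.8 N·m counterclockwise.
Bucket of sand: 19 × 10 = 190 N down at 2.4 m → arm 0.8 m, τ = 190 × 0.8 = 152 N·m counterclockwise.
Battery pack: 34 × 10 = 340 N down at 2.6 m → arm 0.6 m, τ = 340 × 0.6 = 204 N·m counterclockwise.
Net moment of the loads = 1063 N·m counterclockwise.
The upward force F acts at the left end, arm 3.2 m, giving F × 3.2 clockwise.
For rotational equilibrium, F × 3.2 = 1063, so F = 1063 / 3.2 = 332 N.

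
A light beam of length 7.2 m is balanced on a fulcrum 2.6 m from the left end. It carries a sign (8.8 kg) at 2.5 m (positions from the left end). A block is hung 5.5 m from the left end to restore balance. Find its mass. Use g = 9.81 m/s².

About the fulcrum (at 2.6 m from the left end):
Sign: 8.8 × 9.81 = 86.33 N down at 2.5 m → arm 0.1 m, τ = 86.33 × 0.1 = 8.633 N·m counterclockwise.
Net moment of known loads = 8.633 N·m counterclockwise.
An unknown mass m at 5.5 m has arm 2.9 m; its moment is m·g·2.9 clockwise.
Balancing moments: m × 9.81 × 2.9 = 8.633, giving m = 8.633 / (9.81 × 2.9) = 0.303 kg.

m ≈ 0.303 kg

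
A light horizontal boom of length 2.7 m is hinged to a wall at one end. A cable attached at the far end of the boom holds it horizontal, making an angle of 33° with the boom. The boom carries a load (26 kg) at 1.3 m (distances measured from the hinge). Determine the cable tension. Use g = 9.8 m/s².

T ≈ 225 N

Sum moments about the hinge (the unknown hinge reaction has zero arm there).
Load: 26 × 9.8 = 254.8 N down at 1.3 m → arm 1.3 m, τ = 254.8 × 1.3 = 331.2 N·m clockwise.
Total clockwise load moment = 331.2 N·m.
The cable tension T acts at 2.7 m; only its component perpendicular to the boom, T sinθ, produces torque. sin 33° = 0.5446.
Setting net torque to zero: T × 2.7 × 0.5446 = 331.2 → T = 331.2 / 1.47 = 225 N.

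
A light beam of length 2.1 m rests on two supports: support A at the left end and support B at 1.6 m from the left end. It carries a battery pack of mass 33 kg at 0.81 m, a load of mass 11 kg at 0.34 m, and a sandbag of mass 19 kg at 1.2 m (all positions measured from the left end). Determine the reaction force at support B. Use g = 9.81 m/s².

R_B ≈ 327 N

Take moments about support A.
Battery pack: 33 × 9.81 = 323.7 N down at 0.81 m → arm 0.81 m, τ = 323.7 × 0.81 = 262.2 N·m clockwise.
Load: 11 × 9.81 = 107.9 N down at 0.34 m → arm 0.34 m, τ = 107.9 × 0.34 = 36.69 N·m clockwise.
Sandbag: 19 × 9.81 = 186.4 N down at 1.2 m → arm 1.2 m, τ = 186.4 × 1.2 = 223.7 N·m clockwise.
Net load moment about support A = 522.6 N·m clockwise.
Reaction R at support B is upward at 1.6 m, arm 1.6 m → moment R × 1.6 counterclockwise.
Στ = 0 ⇒ R × 1.6 = 522.6 ⇒ R = 327 N.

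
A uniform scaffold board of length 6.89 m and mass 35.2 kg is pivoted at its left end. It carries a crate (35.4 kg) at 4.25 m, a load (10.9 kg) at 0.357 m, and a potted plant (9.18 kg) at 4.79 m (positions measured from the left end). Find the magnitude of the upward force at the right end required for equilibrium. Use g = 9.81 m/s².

Choose the left end as the axis so the unknown pivot reaction has zero arm there.
Beam weight: 35.2 × 9.81 = 345.3 N down at 3.445 m → arm 3.445 m, τ = 345.3 × 3.445 = 1190 N·m clockwise.
Crate: 35.4 × 9.81 = 347.3 N down at 4.25 m → arm 4.25 m, τ = 347.3 × 4.25 = 1476 N·m clockwise.
Load: 10.9 × 9.81 = 106.9 N down at 0.357 m → arm 0.357 m, τ = 106.9 × 0.357 = 38.16 N·m clockwise.
Potted plant: 9.18 × 9.81 = 90.06 N down at 4.79 m → arm 4.79 m, τ = 90.06 × 4.79 = 431.4 N·m clockwise.
Net moment of the loads = 3136 N·m clockwise.
The upward force F acts at the right end, arm 6.89 m, giving F × 6.89 counterclockwise.
Balancing moments: F × 6.89 = 3136, giving F = 3136 / 6.89 = 455 N.

F ≈ 455 N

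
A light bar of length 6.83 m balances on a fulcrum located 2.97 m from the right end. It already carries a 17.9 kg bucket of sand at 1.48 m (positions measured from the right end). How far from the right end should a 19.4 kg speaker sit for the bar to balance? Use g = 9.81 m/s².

x ≈ 4.34 m from the right end

Take moments about the fulcrum (at 2.97 m from the right end).
Bucket of sand: 17.9 × 9.81 = 175.6 N down at 1.48 m → arm 1.49 m, τ = 175.6 × 1.49 = 261.6 N·m clockwise.
Net moment of existing loads = 261.6 N·m clockwise.
The speaker weighs 19.4 × 9.81 = 190.3 N and must supply an equal counterclockwise moment, so its lever arm about the fulcrum is 261.6 / 190.3 = 1.37 m.
That puts it at 2.97 + 1.37 = 4.34 m from the right end.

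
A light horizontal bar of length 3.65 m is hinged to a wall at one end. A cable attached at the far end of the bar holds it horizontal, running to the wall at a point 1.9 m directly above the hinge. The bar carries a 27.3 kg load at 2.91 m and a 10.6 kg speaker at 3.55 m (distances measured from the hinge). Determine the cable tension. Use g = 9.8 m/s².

Take moments about the hinge.
Load: 27.3 × 9.8 = 267.5 N down at 2.91 m → arm 2.91 m, τ = 267.5 × 2.91 = 778.4 N·m clockwise.
Speaker: 10.6 × 9.8 = 103.9 N down at 3.55 m → arm 3.55 m, τ = 103.9 × 3.55 = 368.8 N·m clockwise.
Total clockwise load moment = 1147 N·m.
The cable tension T acts at 3.65 m; only its component perpendicular to the bar, T sinθ, produces torque. sinθ = h/√(h²+d²) = 1.9/√(1.9²+3.65²) = 0.4617.
For rotational equilibrium, T × 3.65 × 0.4617 = 1147, so T = 1147 / 1.685 = 681 N.

T ≈ 681 N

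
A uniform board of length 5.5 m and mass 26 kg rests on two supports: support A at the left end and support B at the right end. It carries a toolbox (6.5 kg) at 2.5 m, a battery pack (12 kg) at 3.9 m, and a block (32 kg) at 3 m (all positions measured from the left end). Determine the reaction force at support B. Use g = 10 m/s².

R_B ≈ 419 N

Choose support A as the axis so its reaction then has zero moment arm.
Beam weight: 26 × 10 = 260 N down at 2.75 m → arm 2.75 m, τ = 260 × 2.75 = 715 N·m clockwise.
Toolbox: 6.5 × 10 = 65 N down at 2.5 m → arm 2.5 m, τ = 65 × 2.5 = 162.5 N·m clockwise.
Battery pack: 12 × 10 = 120 N down at 3.9 m → arm 3.9 m, τ = 120 × 3.9 = 468 N·m clockwise.
Block: 32 × 10 = 320 N down at 3 m → arm 3 m, τ = 320 × 3 = 960 N·m clockwise.
Net load moment about support A = 2306 N·m clockwise.
Reaction R at support B is upward at 5.5 m, arm 5.5 m → moment R × 5.5 counterclockwise.
Balancing moments: R × 5.5 = 2306, giving R = 419 N.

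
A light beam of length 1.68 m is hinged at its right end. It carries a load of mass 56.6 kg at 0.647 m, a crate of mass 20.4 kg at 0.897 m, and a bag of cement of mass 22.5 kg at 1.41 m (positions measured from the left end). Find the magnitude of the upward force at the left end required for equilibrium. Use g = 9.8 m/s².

F ≈ 470 N

Choose the right end as the axis so the unknown pivot reaction has zero arm there.
Load: 56.6 × 9.8 = 554.7 N down at 0.647 m → arm 1.033 m, τ = 554.7 × 1.033 = 573 N·m counterclockwise.
Crate: 20.4 × 9.8 = 199.9 N down at 0.897 m → arm 0.783 m, τ = 199.9 × 0.783 = 156.5 N·m counterclockwise.
Bag of cement: 22.5 × 9.8 = 220.5 N down at 1.41 m → arm 0.27 m, τ = 220.5 × 0.27 = 59.54 N·m counterclockwise.
Net moment of the loads = 789 N·m counterclockwise.
The upward force F acts at the left end, arm 1.68 m, giving F × 1.68 clockwise.
Setting net torque to zero: F × 1.68 = 789 → F = 789 / 1.68 = 470 N.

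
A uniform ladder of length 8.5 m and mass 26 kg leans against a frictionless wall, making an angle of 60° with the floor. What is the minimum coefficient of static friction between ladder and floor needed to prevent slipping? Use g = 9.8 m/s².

μ_min ≈ 0.289

Taking torques about the foot of the ladder:
Ladder weight 26×9.8 = 254.8 N acts at 4.25 m along the ladder; its horizontal arm is 4.25·cos60° = 2.125 m → τ = 541.5 N·m clockwise.
Wall normal N acts horizontally at the top; its moment arm is the height L sinθ = 8.5·sin60° = 7.361 m, counterclockwise.
Balancing moments: N × 7.361 = 541.5, giving N = 73.56 N.
ΣFx = 0 ⇒ f = N_wall = 73.56 N. ΣFy = 0 ⇒ N_floor = 254.8 N.
μ_min = f / N_floor = 73.56 / 254.8 = 0.289.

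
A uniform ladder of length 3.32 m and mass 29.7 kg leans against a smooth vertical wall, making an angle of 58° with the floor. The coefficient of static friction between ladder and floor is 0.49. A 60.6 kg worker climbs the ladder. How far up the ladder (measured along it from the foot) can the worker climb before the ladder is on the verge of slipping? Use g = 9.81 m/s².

Take moments about the foot of the ladder.
Ladder weight 29.7×9.81 = 291.4 N acts at 1.66 m along the ladder; its horizontal arm is 1.66·cos58° = 0.8797 m → τ = 256.3 N·m clockwise.
Worker weight 60.6×9.81 = 594.5 N at distance d → arm d·cos58° → τ = 594.5·d·0.5299 clockwise.
Wall normal N at the top has arm L sinθ = 2.816 m counterclockwise, so Στ = 0 gives N·2.816 = 256.3 + 315·d.
ΣFy = 0 ⇒ N_floor = 885.9 N, so the maximum friction is μ_s·N_floor = 0.49×885.9 = 434.1 N. ΣFx = 0 ⇒ N_wall = f, so at the slipping point N = 434.1 N.
Substituting: 434.1×2.816 = 256.3 + 315·d ⇒ d = (1222 − 256.3) / 315 = 3.07 m.

d ≈ 3.07 m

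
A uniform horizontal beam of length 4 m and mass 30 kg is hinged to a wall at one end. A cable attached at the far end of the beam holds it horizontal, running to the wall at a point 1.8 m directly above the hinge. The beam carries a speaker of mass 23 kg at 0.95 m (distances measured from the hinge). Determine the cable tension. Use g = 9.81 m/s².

Taking torques about the hinge:
Beam weight: 30 × 9.81 = 294.3 N down at 2 m → arm 2 m, τ = 294.3 × 2 = 588.6 N·m clockwise.
Speaker: 23 × 9.81 = 225.6 N down at 0.95 m → arm 0.95 m, τ = 225.6 × 0.95 = 214.3 N·m clockwise.
Total clockwise load moment = 802.9 N·m.
The cable tension T acts at 4 m; only its component perpendicular to the beam, T sinθ, produces torque. sinθ = h/√(h²+d²) = 1.8/√(1.8²+4²) = 0.4104.
Στ = 0 ⇒ T × 4 × 0.4104 = 802.9 ⇒ T = 802.9 / 1.642 = 489 N.

T ≈ 489 N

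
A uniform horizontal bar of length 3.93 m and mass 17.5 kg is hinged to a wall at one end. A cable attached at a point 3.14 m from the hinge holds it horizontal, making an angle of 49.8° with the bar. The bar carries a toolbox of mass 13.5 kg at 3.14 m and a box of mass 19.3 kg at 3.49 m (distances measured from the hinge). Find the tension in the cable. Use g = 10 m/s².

T ≈ 601 N

Sum moments about the hinge (the unknown hinge reaction has zero arm there).
Beam weight: 17.5 × 10 = 175 N down at 1.965 m → arm 1.965 m, τ = 175 × 1.965 = 343.9 N·m clockwise.
Toolbox: 13.5 × 10 = 135 N down at 3.14 m → arm 3.14 m, τ = 135 × 3.14 = 423.9 N·m clockwise.
Box: 19.3 × 10 = 193 N down at 3.49 m → arm 3.49 m, τ = 193 × 3.49 = 673.6 N·m clockwise.
Total clockwise load moment = 1441 N·m.
The cable tension T acts at 3.14 m; only its component perpendicular to the bar, T sinθ, produces torque. sin 49.8° = 0.7638.
Balancing moments: T × 3.14 × 0.7638 = 1441, giving T = 1441 / 2.398 = 601 N.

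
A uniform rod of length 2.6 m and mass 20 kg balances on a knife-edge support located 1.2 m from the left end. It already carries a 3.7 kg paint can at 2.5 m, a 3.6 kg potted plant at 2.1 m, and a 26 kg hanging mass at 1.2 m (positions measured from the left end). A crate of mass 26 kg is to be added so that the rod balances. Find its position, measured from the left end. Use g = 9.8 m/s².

Choose the knife-edge support (at 1.2 m from the left end) as the axis so the support reaction has zero arm there.
Beam weight: 20 × 9.8 = 196 N down at 1.3 m → arm 0.1 m, τ = 196 × 0.1 = 19.6 N·m clockwise.
Paint can: 3.7 × 9.8 = 36.26 N down at 2.5 m → arm 1.3 m, τ = 36.26 × 1.3 = 47.14 N·m clockwise.
Potted plant: 3.6 × 9.8 = 35.28 N down at 2.1 m → arm 0.9 m, τ = 35.28 × 0.9 = 31.75 N·m clockwise.
Hanging mass: acts at the knife-edge support, moment arm 0 → no torque.
Net moment of existing loads = 98.49 N·m clockwise.
The crate weighs 26 × 9.8 = 254.8 N and must supply an equal counterclockwise moment, so its lever arm about the knife-edge support is 98.49 / 254.8 = 0.387 m.
That puts it at 1.2 − 0.387 = 0.813 m from the left end.

x ≈ 0.813 m from the left end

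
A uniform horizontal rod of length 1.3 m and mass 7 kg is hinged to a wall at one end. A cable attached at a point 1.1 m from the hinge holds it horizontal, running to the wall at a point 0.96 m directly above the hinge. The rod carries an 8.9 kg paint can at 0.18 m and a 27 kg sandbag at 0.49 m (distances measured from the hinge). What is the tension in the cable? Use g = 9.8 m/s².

T ≈ 263 N

Taking torques about the hinge:
Beam weight: 7 × 9.8 = 68.6 N down at 0.65 m → arm 0.65 m, τ = 68.6 × 0.65 = 44.59 N·m clockwise.
Paint can: 8.9 × 9.8 = 87.22 N down at 0.18 m → arm 0.18 m, τ = 87.22 × 0.18 = 15.7 N·m clockwise.
Sandbag: 27 × 9.8 = 264.6 N down at 0.49 m → arm 0.49 m, τ = 264.6 × 0.49 = 129.7 N·m clockwise.
Total clockwise load moment = 190 N·m.
The cable tension T acts at 1.1 m; only its component perpendicular to the rod, T sinθ, produces torque. sinθ = h/√(h²+d²) = 0.96/√(0.96²+1.1²) = 0.6575.
Setting net torque to zero: T × 1.1 × 0.6575 = 190 → T = 190 / 0.7233 = 263 N.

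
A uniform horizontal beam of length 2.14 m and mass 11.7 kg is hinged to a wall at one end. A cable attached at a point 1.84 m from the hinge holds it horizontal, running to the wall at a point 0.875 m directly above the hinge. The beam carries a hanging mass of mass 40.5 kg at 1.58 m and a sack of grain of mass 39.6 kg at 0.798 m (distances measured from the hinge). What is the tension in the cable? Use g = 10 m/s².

T ≈ 1370 N

Sum moments about the hinge (the unknown hinge reaction has zero arm there).
Beam weight: 11.7 × 10 = 117 N down at 1.07 m → arm 1.07 m, τ = 117 × 1.07 = 125.2 N·m clockwise.
Hanging mass: 40.5 × 10 = 405 N down at 1.58 m → arm 1.58 m, τ = 405 × 1.58 = 639.9 N·m clockwise.
Sack of grain: 39.6 × 10 = 396 N down at 0.798 m → arm 0.798 m, τ = 396 × 0.798 = 316 N·m clockwise.
Total clockwise load moment = 1081 N·m.
The cable tension T acts at 1.84 m; only its component perpendicular to the beam, T sinθ, produces torque. sinθ = h/√(h²+d²) = 0.875/√(0.875²+1.84²) = 0.4295.
Balancing moments: T × 1.84 × 0.4295 = 1081, giving T = 1081 / 0.7903 = 1370 N.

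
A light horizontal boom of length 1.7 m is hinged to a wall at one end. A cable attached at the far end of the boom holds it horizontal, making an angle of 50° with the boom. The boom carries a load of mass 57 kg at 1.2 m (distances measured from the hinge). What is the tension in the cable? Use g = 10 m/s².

Take moments about the hinge.
Load: 57 × 10 = 570 N down at 1.2 m → arm 1.2 m, τ = 570 × 1.2 = 684 N·m clockwise.
Total clockwise load moment = 684 N·m.
The cable tension T acts at 1.7 m; only its component perpendicular to the boom, T sinθ, produces torque. sin 50° = 0.766.
Setting net torque to zero: T × 1.7 × 0.766 = 684 → T = 684 / 1.302 = 525 N.

T ≈ 525 N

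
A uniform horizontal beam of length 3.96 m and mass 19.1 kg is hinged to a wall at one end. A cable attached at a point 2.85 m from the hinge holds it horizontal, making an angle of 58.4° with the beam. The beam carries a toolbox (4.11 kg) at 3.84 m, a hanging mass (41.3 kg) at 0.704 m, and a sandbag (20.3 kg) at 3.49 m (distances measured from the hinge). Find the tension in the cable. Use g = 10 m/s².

T ≈ 632 N

Take moments about the hinge.
Beam weight: 19.1 × 10 = 191 N down at 1.98 m → arm 1.98 m, τ = 191 × 1.98 = 378.2 N·m clockwise.
Toolbox: 4.11 × 10 = 41.1 N down at 3.84 m → arm 3.84 m, τ = 41.1 × 3.84 = 157.8 N·m clockwise.
Hanging mass: 41.3 × 10 = 413 N down at 0.704 m → arm 0.704 m, τ = 413 × 0.704 = 290.8 N·m clockwise.
Sandbag: 20.3 × 10 = 203 N down at 3.49 m → arm 3.49 m, τ = 203 × 3.49 = 708.5 N·m clockwise.
Total clockwise load moment = 1535 N·m.
The cable tension T acts at 2.85 m; only its component perpendicular to the beam, T sinθ, produces torque. sin 58.4° = 0.8517.
Στ = 0 ⇒ T × 2.85 × 0.8517 = 1535 ⇒ T = 1535 / 2.427 = 632 N.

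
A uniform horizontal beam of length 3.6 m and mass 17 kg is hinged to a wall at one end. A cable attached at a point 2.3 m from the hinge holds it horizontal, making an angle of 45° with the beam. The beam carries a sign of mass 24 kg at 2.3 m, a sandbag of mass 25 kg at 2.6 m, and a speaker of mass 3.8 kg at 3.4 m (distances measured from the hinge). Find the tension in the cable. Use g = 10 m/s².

T ≈ 1010 N

Sum moments about the hinge (the unknown hinge reaction has zero arm there).
Beam weight: 17 × 10 = 170 N down at 1.8 m → arm 1.8 m, τ = 170 × 1.8 = 306 N·m clockwise.
Sign: 24 × 10 = 240 N down at 2.3 m → arm 2.3 m, τ = 240 × 2.3 = 552 N·m clockwise.
Sandbag: 25 × 10 = 250 N down at 2.6 m → arm 2.6 m, τ = 250 × 2.6 = 650 N·m clockwise.
Speaker: 3.8 × 10 = 38 N down at 3.4 m → arm 3.4 m, τ = 38 × 3.4 = 129.2 N·m clockwise.
Total clockwise load moment = 1637 N·m.
The cable tension T acts at 2.3 m; only its component perpendicular to the beam, T sinθ, produces torque. sin 45° = 0.7071.
Setting net torque to zero: T × 2.3 × 0.7071 = 1637 → T = 1637 / 1.626 = 1010 N.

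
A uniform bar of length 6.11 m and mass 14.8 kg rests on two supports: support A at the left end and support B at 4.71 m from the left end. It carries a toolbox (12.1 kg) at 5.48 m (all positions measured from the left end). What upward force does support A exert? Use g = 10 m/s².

Sum moments about support B (its reaction then has zero moment arm).
Beam weight: 14.8 × 10 = 148 N down at 3.055 m → arm 1.655 m, τ = 148 × 1.655 = 244.9 N·m counterclockwise.
Toolbox: 12.1 × 10 = 121 N down at 5.48 m → arm 0.77 m, τ = 121 × 0.77 = 93.17 N·m clockwise.
Net load moment about support B = 151.7 N·m counterclockwise.
Reaction R at support A is upward at 0 m, arm 4.71 m → moment R × 4.71 clockwise.
Setting net torque to zero: R × 4.71 = 151.7 → R = 32.2 N.

R_A ≈ 32.2 N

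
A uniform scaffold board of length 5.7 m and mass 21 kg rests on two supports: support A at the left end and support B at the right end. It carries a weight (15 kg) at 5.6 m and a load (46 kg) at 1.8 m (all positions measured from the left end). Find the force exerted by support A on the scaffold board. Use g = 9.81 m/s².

Choose support B as the axis so its reaction then has zero moment arm.
Beam weight: 21 × 9.81 = 206 N down at 2.85 m → arm 2.85 m, τ = 206 × 2.85 = 587.1 N·m counterclockwise.
Weight: 15 × 9.81 = 147.2 N down at 5.6 m → arm 0.1 m, τ = 147.2 × 0.1 = 14.72 N·m counterclockwise.
Load: 46 × 9.81 = 451.3 N down at 1.8 m → arm 3.9 m, τ = 451.3 × 3.9 = 1760 N·m counterclockwise.
Net load moment about support B = 2362 N·m counterclockwise.
Reaction R at support A is upward at 0 m, arm 5.7 m → moment R × 5.7 clockwise.
Στ = 0 ⇒ R × 5.7 = 2362 ⇒ R = 414 N.

R_A ≈ 414 N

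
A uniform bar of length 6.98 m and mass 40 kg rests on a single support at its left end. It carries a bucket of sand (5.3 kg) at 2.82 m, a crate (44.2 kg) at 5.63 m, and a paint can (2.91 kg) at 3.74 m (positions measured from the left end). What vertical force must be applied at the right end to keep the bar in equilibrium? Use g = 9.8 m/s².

Taking torques about the left end:
Beam weight: 40 × 9.8 = 392 N down at 3.49 m → arm 3.49 m, τ = 392 × 3.49 = 1368 N·m clockwise.
Bucket of sand: 5.3 × 9.8 = 51.94 N down at 2.82 m → arm 2.82 m, τ = 51.94 × 2.82 = 146.5 N·m clockwise.
Crate: 44.2 × 9.8 = 433.2 N down at 5.63 m → arm 5.63 m, τ = 433.2 × 5.63 = 2439 N·m clockwise.
Paint can: 2.91 × 9.8 = 28.52 N down at 3.74 m → arm 3.74 m, τ = 28.52 × 3.74 = 106.7 N·m clockwise.
Net moment of the loads = 4060 N·m clockwise.
The upward force F acts at the right end, arm 6.98 m, giving F × 6.98 counterclockwise.
Balancing moments: F × 6.98 = 4060, giving F = 4060 / 6.98 = 582 N.

F ≈ 582 N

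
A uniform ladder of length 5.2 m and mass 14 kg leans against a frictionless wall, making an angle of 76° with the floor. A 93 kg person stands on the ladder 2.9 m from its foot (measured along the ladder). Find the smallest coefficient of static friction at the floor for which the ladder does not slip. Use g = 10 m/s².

Sum moments about the foot of the ladder (the floor normal and friction both act there and drop out).
Ladder weight 14×10 = 140 N acts at 2.6 m along the ladder; its horizontal arm is 2.6·cos76° = 0.629 m → τ = 88.06 N·m clockwise.
Person: 93×10 = 930 N at 2.9 m → arm 0.7016 m → τ = 652.5 N·m clockwise.
Wall normal N acts horizontally at the top; its moment arm is the height L sinθ = 5.2·sin76° = 5.046 m, counterclockwise.
Balancing moments: N × 5.046 = 740.6, giving N = 146.8 N.
ΣFx = 0 ⇒ f = N_wall = 146.8 N. ΣFy = 0 ⇒ N_floor = 1070 N.
μ_min = f / N_floor = 146.8 / 1070 = 0.137.

μ_min ≈ 0.137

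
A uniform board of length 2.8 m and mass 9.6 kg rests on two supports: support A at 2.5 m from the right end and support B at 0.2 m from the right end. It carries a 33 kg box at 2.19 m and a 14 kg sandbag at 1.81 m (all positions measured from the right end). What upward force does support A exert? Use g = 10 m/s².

R_A ≈ 434 N

Choose support B as the axis so its reaction then has zero moment arm.
Beam weight: 9.6 × 10 = 96 N down at 1.4 m → arm 1.2 m, τ = 96 × 1.2 = 115.2 N·m counterclockwise.
Box: 33 × 10 = 330 N down at 2.19 m → arm 1.99 m, τ = 330 × 1.99 = 656.7 N·m counterclockwise.
Sandbag: 14 × 10 = 140 N down at 1.81 m → arm 1.61 m, τ = 140 × 1.61 = 225.4 N·m counterclockwise.
Net load moment about support B = 997.3 N·m counterclockwise.
Reaction R at support A is upward at 2.5 m, arm 2.3 m → moment R × 2.3 clockwise.
For rotational equilibrium, R × 2.3 = 997.3, so R = 434 N.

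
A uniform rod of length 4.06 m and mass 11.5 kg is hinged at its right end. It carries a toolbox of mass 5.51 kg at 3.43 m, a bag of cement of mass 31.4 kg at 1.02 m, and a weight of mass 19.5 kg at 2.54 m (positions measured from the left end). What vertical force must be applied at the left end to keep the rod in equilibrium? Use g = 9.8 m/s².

F ≈ 367 N

Take moments about the right end.
Beam weight: 11.5 × 9.8 = 112.7 N down at 2.03 m → arm 2.03 m, τ = 112.7 × 2.03 = 228.8 N·m counterclockwise.
Toolbox: 5.51 × 9.8 = 54 N down at 3.43 m → arm 0.63 m, τ = 54 × 0.63 = 34.02 N·m counterclockwise.
Bag of cement: 31.4 × 9.8 = 307.7 N down at 1.02 m → arm 3.04 m, τ = 307.7 × 3.04 = 935.4 N·m counterclockwise.
Weight: 19.5 × 9.8 = 191.1 N down at 2.54 m → arm 1.52 m, τ = 191.1 × 1.52 = 290.5 N·m counterclockwise.
Net moment of the loads = 1489 N·m counterclockwise.
The upward force F acts at the left end, arm 4.06 m, giving F × 4.06 clockwise.
For rotational equilibrium, F × 4.06 = 1489, so F = 1489 / 4.06 = 367 N.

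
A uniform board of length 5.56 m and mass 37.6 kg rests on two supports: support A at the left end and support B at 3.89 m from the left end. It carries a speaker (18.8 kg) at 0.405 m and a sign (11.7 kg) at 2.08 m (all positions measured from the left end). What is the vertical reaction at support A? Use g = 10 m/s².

R_A ≈ 330 N

Taking torques about support B:
Beam weight: 37.6 × 10 = 376 N down at 2.78 m → arm 1.11 m, τ = 376 × 1.11 = 417.4 N·m counterclockwise.
Speaker: 18.8 × 10 = 188 N down at 0.405 m → arm 3.485 m, τ = 188 × 3.485 = 655.2 N·m counterclockwise.
Sign: 11.7 × 10 = 117 N down at 2.08 m → arm 1.81 m, τ = 117 × 1.81 = 211.8 N·m counterclockwise.
Net load moment about support B = 1284 N·m counterclockwise.
Reaction R at support A is upward at 0 m, arm 3.89 m → moment R × 3.89 clockwise.
Setting net torque to zero: R × 3.89 = 1284 → R = 330 N.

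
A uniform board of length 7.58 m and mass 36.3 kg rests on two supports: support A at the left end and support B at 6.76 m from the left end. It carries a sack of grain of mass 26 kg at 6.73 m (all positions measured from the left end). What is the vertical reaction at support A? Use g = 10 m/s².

R_A ≈ 161 N

Taking torques about support B:
Beam weight: 36.3 × 10 = 363 N down at 3.79 m → arm 2.97 m, τ = 363 × 2.97 = 1078 N·m counterclockwise.
Sack of grain: 26 × 10 = 260 N down at 6.73 m → arm 0.03 m, τ = 260 × 0.03 = 7.8 N·m counterclockwise.
Net load moment about support B = 1086 N·m counterclockwise.
Reaction R at support A is upward at 0 m, arm 6.76 m → moment R × 6.76 clockwise.
Setting net torque to zero: R × 6.76 = 1086 → R = 161 N.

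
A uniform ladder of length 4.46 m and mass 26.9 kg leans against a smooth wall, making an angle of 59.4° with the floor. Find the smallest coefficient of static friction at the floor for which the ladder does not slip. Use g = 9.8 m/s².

μ_min ≈ 0.296

Take moments about the foot of the ladder.
Ladder weight 26.9×9.8 = 263.6 N acts at 2.23 m along the ladder; its horizontal arm is 2.23·cos59.4° = 1.135 m → τ = 299.2 N·m clockwise.
Wall normal N acts horizontally at the top; its moment arm is the height L sinθ = 4.46·sin59.4° = 3.839 m, counterclockwise.
For rotational equilibrium, N × 3.839 = 299.2, so N = 77.94 N.
ΣFx = 0 ⇒ f = N_wall = 77.94 N. ΣFy = 0 ⇒ N_floor = 263.6 N.
μ_min = f / N_floor = 77.94 / 263.6 = 0.296.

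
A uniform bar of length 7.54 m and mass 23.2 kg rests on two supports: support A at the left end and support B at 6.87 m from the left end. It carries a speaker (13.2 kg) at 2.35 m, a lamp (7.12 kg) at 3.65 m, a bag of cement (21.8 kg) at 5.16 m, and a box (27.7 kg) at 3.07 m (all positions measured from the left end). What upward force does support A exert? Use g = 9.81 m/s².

Taking torques about support B:
Beam weight: 23.2 × 9.81 = 227.6 N down at 3.77 m → arm 3.1 m, τ = 227.6 × 3.1 = 705.6 N·m counterclockwise.
Speaker: 13.2 × 9.81 = 129.5 N down at 2.35 m → arm 4.52 m, τ = 129.5 × 4.52 = 585.3 N·m counterclockwise.
Lamp: 7.12 × 9.81 = 69.85 N down at 3.65 m → arm 3.22 m, τ = 69.85 × 3.22 = 224.9 N·m counterclockwise.
Bag of cement: 21.8 × 9.81 = 213.9 N down at 5.16 m → arm 1.71 m, τ = 213.9 × 1.71 = 365.8 N·m counterclockwise.
Box: 27.7 × 9.81 = 271.7 N down at 3.07 m → arm 3.8 m, τ = 271.7 × 3.8 = 1032 N·m counterclockwise.
Net load moment about support B = 2914 N·m counterclockwise.
Reaction R at support A is upward at 0 m, arm 6.87 m → moment R × 6.87 clockwise.
Στ = 0 ⇒ R × 6.87 = 2914 ⇒ R = 424 N.

R_A ≈ 424 N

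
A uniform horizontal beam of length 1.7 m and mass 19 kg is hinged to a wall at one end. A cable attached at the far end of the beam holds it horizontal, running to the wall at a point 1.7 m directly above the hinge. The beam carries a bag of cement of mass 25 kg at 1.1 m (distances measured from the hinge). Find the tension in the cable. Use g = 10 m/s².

T ≈ 363 N

Sum moments about the hinge (the unknown hinge reaction has zero arm there).
Beam weight: 19 × 10 = 190 N down at 0.85 m → arm 0.85 m, τ = 190 × 0.85 = 161.5 N·m clockwise.
Bag of cement: 25 × 10 = 250 N down at 1.1 m → arm 1.1 m, τ = 250 × 1.1 = 275 N·m clockwise.
Total clockwise load moment = 436.5 N·m.
The cable tension T acts at 1.7 m; only its component perpendicular to the beam, T sinθ, produces torque. sinθ = h/√(h²+d²) = 1.7/√(1.7²+1.7²) = 0.7071.
For rotational equilibrium, T × 1.7 × 0.7071 = 436.5, so T = 436.5 / 1.202 = 363 N.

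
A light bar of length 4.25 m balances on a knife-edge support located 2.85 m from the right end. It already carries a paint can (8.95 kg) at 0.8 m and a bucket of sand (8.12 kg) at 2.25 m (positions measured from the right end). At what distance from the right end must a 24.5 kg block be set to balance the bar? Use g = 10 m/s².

Taking torques about the knife-edge support (at 2.85 m from the right end):
Paint can: 8.95 × 10 = 89.5 N down at 0.8 m → arm 2.05 m, τ = 89.5 × 2.05 = 183.5 N·m clockwise.
Bucket of sand: 8.12 × 10 = 81.2 N down at 2.25 m → arm 0.6 m, τ = 81.2 × 0.6 = 48.72 N·m clockwise.
Net moment of existing loads = 232.2 N·m clockwise.
The block weighs 24.5 × 10 = 245 N and must supply an equal counterclockwise moment, so its lever arm about the knife-edge support is 232.2 / 245 = 0.948 m.
That puts it at 2.85 + 0.948 = 3.8 m from the right end.

x ≈ 3.8 m from the right end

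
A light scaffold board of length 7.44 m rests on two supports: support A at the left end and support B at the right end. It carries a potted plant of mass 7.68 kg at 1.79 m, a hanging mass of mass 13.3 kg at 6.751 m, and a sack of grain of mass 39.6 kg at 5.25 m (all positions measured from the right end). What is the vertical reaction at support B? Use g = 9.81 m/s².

Taking torques about support A:
Potted plant: 7.68 × 9.81 = 75.34 N down at 1.79 m → arm 5.65 m, τ = 75.34 × 5.65 = 425.7 N·m clockwise.
Hanging mass: 13.3 × 9.81 = 130.5 N down at 6.751 m → arm 0.689 m, τ = 130.5 × 0.689 = 89.91 N·m clockwise.
Sack of grain: 39.6 × 9.81 = 388.5 N down at 5.25 m → arm 2.19 m, τ = 388.5 × 2.19 = 850.8 N·m clockwise.
Net load moment about support A = 1366 N·m clockwise.
Reaction R at support B is upward at 0 m, arm 7.44 m → moment R × 7.44 counterclockwise.
Setting net torque to zero: R × 7.44 = 1366 → R = 184 N.

R_B ≈ 184 N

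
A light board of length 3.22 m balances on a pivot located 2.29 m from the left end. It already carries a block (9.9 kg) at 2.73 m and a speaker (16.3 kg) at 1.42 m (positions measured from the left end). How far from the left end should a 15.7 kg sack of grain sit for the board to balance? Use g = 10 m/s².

x ≈ 2.92 m from the left end

Sum moments about the pivot (at 2.29 m from the left end) (the support reaction has zero arm there).
Block: 9.9 × 10 = 99 N down at 2.73 m → arm 0.44 m, τ = 99 × 0.44 = 43.56 N·m clockwise.
Speaker: 16.3 × 10 = 163 N down at 1.42 m → arm 0.87 m, τ = 163 × 0.87 = 141.8 N·m counterclockwise.
Net moment of existing loads = 98.24 N·m counterclockwise.
The sack of grain weighs 15.7 × 10 = 157 N and must supply an equal clockwise moment, so its lever arm about the pivot is 98.24 / 157 = 0.626 m.
That puts it at 2.29 + 0.626 = 2.92 m from the left end.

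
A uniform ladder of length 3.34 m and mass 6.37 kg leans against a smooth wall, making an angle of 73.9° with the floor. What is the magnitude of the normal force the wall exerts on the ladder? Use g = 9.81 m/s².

Take moments about the foot of the ladder.
Ladder weight 6.37×9.81 = 62.49 N acts at 1.67 m along the ladder; its horizontal arm is 1.67·cos73.9° = 0.4631 m → τ = 28.94 N·m clockwise.
Wall normal N acts horizontally at the top; its moment arm is the height L sinθ = 3.34·sin73.9° = 3.209 m, counterclockwise.
For rotational equilibrium, N × 3.209 = 28.94, so N = 9.02 N.

N_wall ≈ 9.02 N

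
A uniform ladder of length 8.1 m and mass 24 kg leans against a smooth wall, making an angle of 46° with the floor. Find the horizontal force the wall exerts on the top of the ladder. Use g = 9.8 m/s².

Sum moments about the foot of the ladder (the floor normal and friction both act there and drop out).
Ladder weight 24×9.8 = 235.2 N acts at 4.05 m along the ladder; its horizontal arm is 4.05·cos46° = 2.813 m → τ = 661.6 N·m clockwise.
Wall normal N acts horizontally at the top; its moment arm is the height L sinθ = 8.1·sin46° = 5.827 m, counterclockwise.
Στ = 0 ⇒ N × 5.827 = 661.6 ⇒ N = 114 N.

N_wall ≈ 114 N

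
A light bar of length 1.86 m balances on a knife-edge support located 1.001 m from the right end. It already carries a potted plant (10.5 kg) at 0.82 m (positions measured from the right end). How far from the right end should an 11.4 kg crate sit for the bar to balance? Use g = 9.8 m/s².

Choose the knife-edge support (at 1.001 m from the right end) as the axis so the support reaction has zero arm there.
Potted plant: 10.5 × 9.8 = 102.9 N down at 0.82 m → arm 0.181 m, τ = 102.9 × 0.181 = 18.62 N·m clockwise.
Net moment of existing loads = 18.62 N·m clockwise.
The crate weighs 11.4 × 9.8 = 111.7 N and must supply an equal counterclockwise moment, so its lever arm about the knife-edge support is 18.62 / 111.7 = 0.167 m.
That puts it at 1.001 + 0.167 = 1.17 m from the right end.

x ≈ 1.17 m from the right end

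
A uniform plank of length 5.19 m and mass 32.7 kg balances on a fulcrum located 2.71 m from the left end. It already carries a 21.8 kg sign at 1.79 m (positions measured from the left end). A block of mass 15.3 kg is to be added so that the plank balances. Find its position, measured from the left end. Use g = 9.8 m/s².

x ≈ 4.27 m from the left end

Taking torques about the fulcrum (at 2.71 m from the left end):
Beam weight: 32.7 × 9.8 = 320.5 N down at 2.595 m → arm 0.115 m, τ = 320.5 × 0.115 = 36.86 N·m counterclockwise.
Sign: 21.8 × 9.8 = 213.6 N down at 1.79 m → arm 0.92 m, τ = 213.6 × 0.92 = 196.5 N·m counterclockwise.
Net moment of existing loads = 233.4 N·m counterclockwise.
The block weighs 15.3 × 9.8 = 149.9 N and must supply an equal clockwise moment, so its lever arm about the fulcrum is 233.4 / 149.9 = 1.56 m.
That puts it at 2.71 + 1.56 = 4.27 m from the left end.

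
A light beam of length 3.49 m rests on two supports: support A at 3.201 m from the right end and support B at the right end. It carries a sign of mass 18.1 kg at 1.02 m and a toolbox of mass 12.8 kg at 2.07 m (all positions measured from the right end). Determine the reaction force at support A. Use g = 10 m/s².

Sum moments about support B (its reaction then has zero moment arm).
Sign: 18.1 × 10 = 181 N down at 1.02 m → arm 1.02 m, τ = 181 × 1.02 = 184.6 N·m counterclockwise.
Toolbox: 12.8 × 10 = 128 N down at 2.07 m → arm 2.07 m, τ = 128 × 2.07 = 265 N·m counterclockwise.
Net load moment about support B = 449.6 N·m counterclockwise.
Reaction R at support A is upward at 3.201 m, arm 3.201 m → moment R × 3.201 clockwise.
For rotational equilibrium, R × 3.201 = 449.6, so R = 140 N.

R_A ≈ 140 N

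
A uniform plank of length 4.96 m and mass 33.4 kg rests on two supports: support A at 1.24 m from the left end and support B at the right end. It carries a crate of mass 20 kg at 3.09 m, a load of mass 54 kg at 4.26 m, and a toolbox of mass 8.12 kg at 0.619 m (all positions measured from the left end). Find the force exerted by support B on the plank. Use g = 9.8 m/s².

Sum moments about support A (its reaction then has zero moment arm).
Beam weight: 33.4 × 9.8 = 327.3 N down at 2.48 m → arm 1.24 m, τ = 327.3 × 1.24 = 405.9 N·m clockwise.
Crate: 20 × 9.8 = 196 N down at 3.09 m → arm 1.85 m, τ = 196 × 1.85 = 362.6 N·m clockwise.
Load: 54 × 9.8 = 529.2 N down at 4.26 m → arm 3.02 m, τ = 529.2 × 3.02 = 1598 N·m clockwise.
Toolbox: 8.12 × 9.8 = 79.58 N down at 0.619 m → arm 0.621 m, τ = 79.58 × 0.621 = 49.42 N·m counterclockwise.
Net load moment about support A = 2317 N·m clockwise.
Reaction R at support B is upward at 4.96 m, arm 3.72 m → moment R × 3.72 counterclockwise.
Στ = 0 ⇒ R × 3.72 = 2317 ⇒ R = 623 N.

R_B ≈ 623 N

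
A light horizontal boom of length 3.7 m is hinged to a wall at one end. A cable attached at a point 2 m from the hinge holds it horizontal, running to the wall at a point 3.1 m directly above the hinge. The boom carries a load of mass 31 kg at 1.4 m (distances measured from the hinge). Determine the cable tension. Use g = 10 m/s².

Taking torques about the hinge:
Load: 31 × 10 = 310 N down at 1.4 m → arm 1.4 m, τ = 310 × 1.4 = 434 N·m clockwise.
Total clockwise load moment = 434 N·m.
The cable tension T acts at 2 m; only its component perpendicular to the boom, T sinθ, produces torque. sinθ = h/√(h²+d²) = 3.1/√(3.1²+2²) = 0.8403.
Setting net torque to zero: T × 2 × 0.8403 = 434 → T = 434 / 1.681 = 258 N.

T ≈ 258 N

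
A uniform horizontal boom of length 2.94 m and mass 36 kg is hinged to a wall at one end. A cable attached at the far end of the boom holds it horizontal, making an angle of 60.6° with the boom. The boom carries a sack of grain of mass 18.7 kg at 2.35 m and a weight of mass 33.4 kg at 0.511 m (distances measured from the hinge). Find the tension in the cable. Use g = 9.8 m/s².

T ≈ 436 N

About the hinge:
Beam weight: 36 × 9.8 = 352.8 N down at 1.47 m → arm 1.47 m, τ = 352.8 × 1.47 = 518.6 N·m clockwise.
Sack of grain: 18.7 × 9.8 = 183.3 N down at 2.35 m → arm 2.35 m, τ = 183.3 × 2.35 = 430.8 N·m clockwise.
Weight: 33.4 × 9.8 = 327.3 N down at 0.511 m → arm 0.511 m, τ = 327.3 × 0.511 = 167.3 N·m clockwise.
Total clockwise load moment = 1117 N·m.
The cable tension T acts at 2.94 m; only its component perpendicular to the boom, T sinθ, produces torque. sin 60.6° = 0.8712.
For rotational equilibrium, T × 2.94 × 0.8712 = 1117, so T = 1117 / 2.561 = 436 N.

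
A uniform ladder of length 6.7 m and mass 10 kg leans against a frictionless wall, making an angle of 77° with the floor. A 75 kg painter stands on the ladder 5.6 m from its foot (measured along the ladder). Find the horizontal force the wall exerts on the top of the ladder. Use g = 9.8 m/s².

N_wall ≈ 153 N

Choose the foot of the ladder as the axis so the floor normal and friction both act there and drop out.
Ladder weight 10×9.8 = 98 N acts at 3.35 m along the ladder; its horizontal arm is 3.35·cos77° = 0.7536 m → τ = 73.85 N·m clockwise.
Painter: 75×9.8 = 735 N at 5.6 m → arm 1.26 m → τ = 926.1 N·m clockwise.
Wall normal N acts horizontally at the top; its moment arm is the height L sinθ = 6.7·sin77° = 6.528 m, counterclockwise.
For rotational equilibrium, N × 6.528 = 1000, so N = 153 N.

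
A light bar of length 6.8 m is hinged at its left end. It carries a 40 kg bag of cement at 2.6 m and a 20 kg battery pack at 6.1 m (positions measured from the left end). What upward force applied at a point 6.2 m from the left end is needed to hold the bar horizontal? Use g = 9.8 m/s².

F ≈ 357 N

Choose the left end as the axis so the unknown pivot reaction has zero arm there.
Bag of cement: 40 × 9.8 = 392 N down at 2.6 m → arm 2.6 m, τ = 392 × 2.6 = 1019 N·m clockwise.
Battery pack: 20 × 9.8 = 196 N down at 6.1 m → arm 6.1 m, τ = 196 × 6.1 = 1196 N·m clockwise.
Net moment of the loads = 2215 N·m clockwise.
The upward force F acts at a point 6.2 m from the left end, arm 6.2 m, giving F × 6.2 counterclockwise.
Balancing moments: F × 6.2 = 2215, giving F = 2215 / 6.2 = 357 N.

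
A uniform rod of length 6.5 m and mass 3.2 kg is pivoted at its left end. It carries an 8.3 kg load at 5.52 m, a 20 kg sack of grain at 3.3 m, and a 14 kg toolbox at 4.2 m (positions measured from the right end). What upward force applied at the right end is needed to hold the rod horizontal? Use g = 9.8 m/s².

Choose the left end as the axis so the unknown pivot reaction has zero arm there.
Beam weight: 3.2 × 9.8 = 31.36 N down at 3.25 m → arm 3.25 m, τ = 31.36 × 3.25 = 101.9 N·m clockwise.
Load: 8.3 × 9.8 = 81.34 N down at 5.52 m → arm 0.98 m, τ = 81.34 × 0.98 = 79.71 N·m clockwise.
Sack of grain: 20 × 9.8 = 196 N down at 3.3 m → arm 3.2 m, τ = 196 × 3.2 = 627.2 N·m clockwise.
Toolbox: 14 × 9.8 = 137.2 N down at 4.2 m → arm 2.3 m, τ = 137.2 × 2.3 = 315.6 N·m clockwise.
Net moment of the loads = 1124 N·m clockwise.
The upward force F acts at the right end, arm 6.5 m, giving F × 6.5 counterclockwise.
For rotational equilibrium, F × 6.5 = 1124, so F = 1124 / 6.5 = 173 N.

F ≈ 173 N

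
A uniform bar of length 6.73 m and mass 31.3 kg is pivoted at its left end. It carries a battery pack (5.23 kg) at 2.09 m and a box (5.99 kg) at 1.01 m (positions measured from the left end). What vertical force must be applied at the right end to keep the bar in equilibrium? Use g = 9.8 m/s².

F ≈ 178 N

About the left end:
Beam weight: 31.3 × 9.8 = 306.7 N down at 3.365 m → arm 3.365 m, τ = 306.7 × 3.365 = 1032 N·m clockwise.
Battery pack: 5.23 × 9.8 = 51.25 N down at 2.09 m → arm 2.09 m, τ = 51.25 × 2.09 = 107.1 N·m clockwise.
Box: 5.99 × 9.8 = 58.7 N down at 1.01 m → arm 1.01 m, τ = 58.7 × 1.01 = 59.29 N·m clockwise.
Net moment of the loads = 1198 N·m clockwise.
The upward force F acts at the right end, arm 6.73 m, giving F × 6.73 counterclockwise.
For rotational equilibrium, F × 6.73 = 1198, so F = 1198 / 6.73 = 178 N.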